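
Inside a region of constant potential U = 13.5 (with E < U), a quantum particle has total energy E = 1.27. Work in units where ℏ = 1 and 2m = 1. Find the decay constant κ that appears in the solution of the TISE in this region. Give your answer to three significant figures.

Since E < U the TISE in this region is ψ'' = κ²ψ with κ = √(2m(U − E))/ℏ.
κ = √(2 × 0.5 × 12.23) = 3.497.

κ = 3.50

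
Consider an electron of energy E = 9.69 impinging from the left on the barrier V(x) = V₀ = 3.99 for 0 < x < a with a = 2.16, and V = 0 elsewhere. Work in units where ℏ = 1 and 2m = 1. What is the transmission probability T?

T = 0.945

Above the barrier the interior wavenumber is k₂ = √(2m(E − V₀))/ℏ = 2.387, giving phase k₂a = 5.157.
Matching at both interfaces gives T⁻¹ = 1 + V₀² sin²(k₂a) / [4E(E − V₀)] = 1.059, hence T = 0.945.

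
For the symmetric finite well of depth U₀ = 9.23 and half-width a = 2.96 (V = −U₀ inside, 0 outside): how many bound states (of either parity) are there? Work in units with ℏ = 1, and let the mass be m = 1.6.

N = 11

The dimensionless depth is z₀ = a√(2mU₀)/ℏ = 2.96 × √(29.54) = 16.09.
A new bound state (alternating even/odd) appears each time z₀ passes a multiple of π/2, so N = ⌊2z₀/π⌋ + 1 = ⌊10.24⌋ + 1 = 11.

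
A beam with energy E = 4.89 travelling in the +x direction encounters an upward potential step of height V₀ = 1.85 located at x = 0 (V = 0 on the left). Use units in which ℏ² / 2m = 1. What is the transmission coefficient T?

T = 0.986

On each side the TISE gives plane waves with k = √(2m(E − V))/ℏ: k₁ = √(2·½·4.89) = 2.211, k₂ = √(2·½·3.04) = 1.744.
Continuity of ψ and ψ′ at the step yields the reflection amplitude r = (k₁ − k₂)/(k₁ + k₂) = 0.1183; thus R = |r|² = 0.01399, T = 0.9860.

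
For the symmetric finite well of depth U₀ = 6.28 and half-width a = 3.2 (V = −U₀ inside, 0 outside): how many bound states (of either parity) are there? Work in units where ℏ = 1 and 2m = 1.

Define the well-strength parameter z₀ = (a/ℏ)√(2mU₀) = 3.2 × √(2·0.5·6.28) = 8.019.
A new bound state (alternating even/odd) appears each time z₀ passes a multiple of π/2, so N = ⌊2z₀/π⌋ + 1 = ⌊5.105⌋ + 1 = 6.

N = 6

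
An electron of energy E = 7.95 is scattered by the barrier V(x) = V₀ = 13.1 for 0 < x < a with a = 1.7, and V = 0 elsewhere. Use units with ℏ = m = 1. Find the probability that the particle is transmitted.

T = 0.0000696

Since E < V₀ the interior solution is evanescent with decay constant κ = √(2m(V₀ − E))/ℏ = 3.209.
κa = 5.456, sinh(κa) = 117.1.
The exact tunnelling result is T⁻¹ = 1 + V₀² sinh²(κa) / [4E(V₀ − E)] = 14360, so T = 0.0000696.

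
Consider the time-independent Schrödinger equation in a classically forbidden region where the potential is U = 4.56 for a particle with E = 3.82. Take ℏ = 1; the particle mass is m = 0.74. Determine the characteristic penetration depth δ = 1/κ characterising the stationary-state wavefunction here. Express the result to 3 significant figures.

δ = 0.956

Since E < U the TISE in this region is ψ'' = κ²ψ with κ = √(2m(U − E))/ℏ.
κ = √(2 × 0.74 × 0.74) = 1.047. The penetration depth is δ = 1/κ = 0.956.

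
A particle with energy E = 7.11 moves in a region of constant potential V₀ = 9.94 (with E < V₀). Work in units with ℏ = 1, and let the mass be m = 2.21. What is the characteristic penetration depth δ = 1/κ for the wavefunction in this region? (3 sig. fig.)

Since E < V₀ the TISE in this region is ψ'' = κ²ψ with κ = √(2m(V₀ − E))/ℏ.
κ = √(2 × 2.21 × 2.83) = 3.537. The penetration depth is δ = 1/κ = 0.283.

δ = 0.283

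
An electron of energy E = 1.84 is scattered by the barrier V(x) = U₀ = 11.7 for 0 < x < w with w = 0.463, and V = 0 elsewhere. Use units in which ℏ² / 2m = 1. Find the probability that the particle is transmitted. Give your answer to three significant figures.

T = 0.115

Since E < U₀ the interior solution is evanescent with decay constant κ = √(2m(U₀ − E))/ℏ = 3.140.
κw = 1.454, sinh(κw) = 2.023.
Matching ψ, ψ′ at both faces gives T = [1 + U₀² sinh²(κw) / (4E(U₀ − E))]⁻¹ = 1/8.719 = 0.115.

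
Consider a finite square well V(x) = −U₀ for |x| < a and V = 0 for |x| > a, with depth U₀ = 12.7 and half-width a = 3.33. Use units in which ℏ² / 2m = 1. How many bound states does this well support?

Define the well-strength parameter z₀ = (a/ℏ)√(2mU₀) = 3.33 × √(2·0.5·12.7) = 11.87.
A new bound state (alternating even/odd) appears each time z₀ passes a multiple of π/2, so N = ⌊2z₀/π⌋ + 1 = ⌊7.555⌋ + 1 = 8.

N = 8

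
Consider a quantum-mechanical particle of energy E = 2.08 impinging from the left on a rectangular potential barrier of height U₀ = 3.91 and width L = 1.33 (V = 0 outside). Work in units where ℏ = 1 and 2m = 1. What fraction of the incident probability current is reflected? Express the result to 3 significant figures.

R = 0.897

E < U₀: inside the barrier ψ ∝ e^{±κx} with κ = √(2m(U₀ − E))/ℏ = 1.353.
κL = 1.799, sinh(κL) = 2.940.
Matching ψ, ψ′ at both faces gives T = [1 + U₀² sinh²(κL) / (4E(U₀ − E))]⁻¹ = 1/9.677 = 0.103.
R = 1 − T = 0.897.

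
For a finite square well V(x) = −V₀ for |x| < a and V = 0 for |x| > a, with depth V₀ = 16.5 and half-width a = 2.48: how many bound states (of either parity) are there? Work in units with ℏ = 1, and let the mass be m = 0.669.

N = 8

Define the well-strength parameter z₀ = (a/ℏ)√(2mV₀) = 2.48 × √(2·0.669·16.5) = 11.65.
A new bound state (alternating even/odd) appears each time z₀ passes a multiple of π/2, so N = ⌊2z₀/π⌋ + 1 = ⌊7.418⌋ + 1 = 8.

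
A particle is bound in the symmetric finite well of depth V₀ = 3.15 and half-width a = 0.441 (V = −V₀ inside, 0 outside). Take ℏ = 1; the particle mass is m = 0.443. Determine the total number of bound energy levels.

The dimensionless depth is z₀ = a√(2mV₀)/ℏ = 0.441 × √(2.791) = 0.7367.
The even/odd transcendental equations gain one root per π/2 in z₀, giving N = 1 + ⌊2z₀/π⌋ = 1 + ⌊0.4690⌋ = 1.

N = 1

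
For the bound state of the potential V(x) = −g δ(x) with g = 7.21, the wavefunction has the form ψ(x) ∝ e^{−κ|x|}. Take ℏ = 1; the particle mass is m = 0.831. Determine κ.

Integrating the TISE across x = 0 gives the cusp condition ψ'(0⁺) − ψ'(0⁻) = −(2mg/ℏ²)ψ(0).
With ψ ∝ e^{−κ|x|} this yields −2κ = −2mg/ℏ², so κ = mg/ℏ² = 5.992.

κ = 5.99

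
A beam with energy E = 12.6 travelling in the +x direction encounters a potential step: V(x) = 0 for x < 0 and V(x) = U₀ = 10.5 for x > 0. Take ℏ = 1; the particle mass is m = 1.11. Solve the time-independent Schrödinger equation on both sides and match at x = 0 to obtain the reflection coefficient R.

R = 0.177

The wavenumbers are k₁ = √(2mE)/ℏ = 5.289 on the left and k₂ = √(2m(E − U₀))/ℏ = 2.159 on the right.
Matching ψ and ψ′ at x = 0 gives r = (k₁ − k₂)/(k₁ + k₂), so R = r² = 0.1766 and T = 1 − R = 0.8234.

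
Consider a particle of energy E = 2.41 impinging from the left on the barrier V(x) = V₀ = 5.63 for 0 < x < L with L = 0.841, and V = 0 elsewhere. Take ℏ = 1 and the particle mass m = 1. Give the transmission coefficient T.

T = 0.0534

E < V₀: inside the barrier ψ ∝ e^{±κx} with κ = √(2m(V₀ − E))/ℏ = 2.538.
κL = 2.134, sinh(κL) = 4.166.
The exact tunnelling result is T⁻¹ = 1 + V₀² sinh²(κL) / [4E(V₀ − E)] = 18.72, so T = 0.0534.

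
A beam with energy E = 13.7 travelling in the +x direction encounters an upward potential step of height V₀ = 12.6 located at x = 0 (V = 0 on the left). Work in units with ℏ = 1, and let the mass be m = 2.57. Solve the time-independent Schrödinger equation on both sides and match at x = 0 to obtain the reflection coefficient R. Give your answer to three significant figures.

On each side the TISE gives plane waves with k = √(2m(E − V))/ℏ: k₁ = √(2·2.57·13.7) = 8.392, k₂ = √(2·2.57·1.1) = 2.378.
Continuity of ψ and ψ′ at the step yields the reflection amplitude r = (k₁ − k₂)/(k₁ + k₂) = 0.5584; thus R = |r|² = 0.3118, T = 0.6882.

R = 0.312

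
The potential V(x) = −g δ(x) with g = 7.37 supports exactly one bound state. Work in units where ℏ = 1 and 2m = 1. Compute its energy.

E = -13.6

The bound state is ψ(x) = √κ e^{−κ|x|}. The derivative jump ψ'(0⁺) − ψ'(0⁻) = −(2mg/ℏ²)ψ(0) fixes κ = mg/ℏ² = 3.685.
Then E = −ℏ²κ²/(2m) = −mg²/(2ℏ²) = -13.58.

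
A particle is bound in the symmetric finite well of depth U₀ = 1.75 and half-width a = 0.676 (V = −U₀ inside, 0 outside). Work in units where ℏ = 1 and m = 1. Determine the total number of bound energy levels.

N = 1

Define the well-strength parameter z₀ = (a/ℏ)√(2mU₀) = 0.676 × √(2·1·1.75) = 1.265.
A new bound state (alternating even/odd) appears each time z₀ passes a multiple of π/2, so N = ⌊2z₀/π⌋ + 1 = ⌊0.8051⌋ + 1 = 1.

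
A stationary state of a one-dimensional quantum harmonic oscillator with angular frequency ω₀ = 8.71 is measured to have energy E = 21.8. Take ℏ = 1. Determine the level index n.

Invert E_n = (n + ½)ℏω₀: n = E/ℏω₀ − ½ = 2.003, so n = 2.

n = 2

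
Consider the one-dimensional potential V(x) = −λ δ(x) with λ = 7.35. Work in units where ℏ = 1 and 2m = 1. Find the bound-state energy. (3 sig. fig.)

E = -13.5

The bound state is ψ(x) = √κ e^{−κ|x|}. The derivative jump ψ'(0⁺) − ψ'(0⁻) = −(2mλ/ℏ²)ψ(0) fixes κ = mλ/ℏ² = 3.675.
Then E = −ℏ²κ²/(2m) = −mλ²/(2ℏ²) = -13.51.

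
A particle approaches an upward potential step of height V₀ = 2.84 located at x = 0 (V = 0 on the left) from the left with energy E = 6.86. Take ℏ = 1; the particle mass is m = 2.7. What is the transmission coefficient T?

On each side the TISE gives plane waves with k = √(2m(E − V))/ℏ: k₁ = √(2·2.7·6.86) = 6.086, k₂ = √(2·2.7·4.02) = 4.659.
Matching ψ and ψ′ at x = 0 gives r = (k₁ − k₂)/(k₁ + k₂), so R = r² = 0.01764 and T = 1 − R = 0.9824.

T = 0.982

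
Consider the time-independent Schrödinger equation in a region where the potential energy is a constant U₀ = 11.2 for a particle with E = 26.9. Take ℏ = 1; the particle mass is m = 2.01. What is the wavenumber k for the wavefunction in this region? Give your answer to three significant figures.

With E > U₀ the solution is oscillatory, ψ ∝ e^{±ikx} with k = √(2m(E − U₀))/ℏ.
k = √(2 × 2.01 × 15.7) = 7.944.

k = 7.94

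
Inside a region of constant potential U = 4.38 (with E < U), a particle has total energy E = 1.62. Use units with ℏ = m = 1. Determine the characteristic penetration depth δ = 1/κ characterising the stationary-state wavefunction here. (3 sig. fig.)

Since E < U the TISE in this region is ψ'' = κ²ψ with κ = √(2m(U − E))/ℏ.
κ = √(2 × 1 × 2.76) = 2.349. The penetration depth is δ = 1/κ = 0.426.

δ = 0.426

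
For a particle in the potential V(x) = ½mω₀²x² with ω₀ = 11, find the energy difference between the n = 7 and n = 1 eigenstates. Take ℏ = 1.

ΔE = 66.0

E_n = ℏω₀(n + ½), so ΔE = (7 − 1) ℏω₀ = 6 × 11 = 66.00.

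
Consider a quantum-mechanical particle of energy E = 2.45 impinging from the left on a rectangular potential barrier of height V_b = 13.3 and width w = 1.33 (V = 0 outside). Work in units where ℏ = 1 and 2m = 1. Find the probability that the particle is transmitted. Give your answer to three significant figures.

T = 0.000376

E < V_b: inside the barrier ψ ∝ e^{±κx} with κ = √(2m(V_b − E))/ℏ = 3.294.
κw = 4.381, sinh(κw) = 39.95.
Matching ψ, ψ′ at both faces gives T = [1 + V_b² sinh²(κw) / (4E(V_b − E))]⁻¹ = 1/2656 = 0.000376.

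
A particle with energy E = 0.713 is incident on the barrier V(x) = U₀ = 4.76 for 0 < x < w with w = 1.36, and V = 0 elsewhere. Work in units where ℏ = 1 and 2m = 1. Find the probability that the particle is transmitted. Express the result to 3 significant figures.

T = 0.00856

Since E < U₀ the interior solution is evanescent with decay constant κ = √(2m(U₀ − E))/ℏ = 2.012.
κw = 2.736, sinh(κw) = 7.680.
Matching ψ, ψ′ at both faces gives T = [1 + U₀² sinh²(κw) / (4E(U₀ − E))]⁻¹ = 1/116.8 = 0.00856.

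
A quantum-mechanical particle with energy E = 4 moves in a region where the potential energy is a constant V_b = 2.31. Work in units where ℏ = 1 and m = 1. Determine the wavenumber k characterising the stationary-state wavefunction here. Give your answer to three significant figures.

With E > V_b the solution is oscillatory, ψ ∝ e^{±ikx} with k = √(2m(E − V_b))/ℏ.
k = √(2 × 1 × 1.69) = 1.838.

k = 1.84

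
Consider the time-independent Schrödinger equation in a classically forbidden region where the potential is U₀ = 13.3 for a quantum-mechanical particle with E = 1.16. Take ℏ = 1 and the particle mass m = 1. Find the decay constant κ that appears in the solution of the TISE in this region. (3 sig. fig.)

κ = 4.93

Since E < U₀ the TISE in this region is ψ'' = κ²ψ with κ = √(2m(U₀ − E))/ℏ.
κ = √(2 × 1 × 12.14) = 4.927.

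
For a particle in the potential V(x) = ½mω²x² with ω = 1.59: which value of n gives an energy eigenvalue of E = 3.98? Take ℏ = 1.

n = 2

E_n = ℏω(n + ½) ⇒ n = E/(ℏω) − ½ = 3.98/1.59 − 0.5 = 2.003 → n = 2.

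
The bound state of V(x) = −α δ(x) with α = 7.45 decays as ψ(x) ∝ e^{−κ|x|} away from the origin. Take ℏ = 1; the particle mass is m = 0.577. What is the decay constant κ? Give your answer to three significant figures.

Integrating the TISE across x = 0 gives the cusp condition ψ'(0⁺) − ψ'(0⁻) = −(2mα/ℏ²)ψ(0).
With ψ ∝ e^{−κ|x|} this yields −2κ = −2mα/ℏ², so κ = mα/ℏ² = 4.299.

κ = 4.30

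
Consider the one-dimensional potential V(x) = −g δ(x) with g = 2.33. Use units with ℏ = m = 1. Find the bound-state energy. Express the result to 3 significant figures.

The bound state is ψ(x) = √κ e^{−κ|x|}. The derivative jump ψ'(0⁺) − ψ'(0⁻) = −(2mg/ℏ²)ψ(0) fixes κ = mg/ℏ² = 2.330.
Then E = −ℏ²κ²/(2m) = −mg²/(2ℏ²) = -2.714.

E = -2.71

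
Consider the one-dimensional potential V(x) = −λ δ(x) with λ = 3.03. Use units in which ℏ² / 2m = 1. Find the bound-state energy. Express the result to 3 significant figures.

For x ≠ 0 the bound state is ψ ∝ e^{−κ|x|}; integrating the TISE across the delta gives the cusp condition 2κ = 2mλ/ℏ², so κ = 1.515.
Then E = −ℏ²κ²/(2m) = −mλ²/(2ℏ²) = -2.295.

E = -2.30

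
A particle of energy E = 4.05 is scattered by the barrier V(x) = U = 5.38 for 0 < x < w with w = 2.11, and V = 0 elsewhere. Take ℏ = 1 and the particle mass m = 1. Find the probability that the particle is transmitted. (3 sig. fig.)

T = 0.00305

Since E < U the interior solution is evanescent with decay constant κ = √(2m(U − E))/ℏ = 1.631.
κw = 3.441, sinh(κw) = 15.60.
The exact tunnelling result is T⁻¹ = 1 + U² sinh²(κw) / [4E(U − E)] = 327.8, so T = 0.00305.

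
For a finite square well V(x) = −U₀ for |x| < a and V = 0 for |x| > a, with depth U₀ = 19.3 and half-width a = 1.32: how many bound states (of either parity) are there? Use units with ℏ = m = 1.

Define the well-strength parameter z₀ = (a/ℏ)√(2mU₀) = 1.32 × √(2·1·19.3) = 8.201.
A new bound state (alternating even/odd) appears each time z₀ passes a multiple of π/2, so N = ⌊2z₀/π⌋ + 1 = ⌊5.221⌋ + 1 = 6.

N = 6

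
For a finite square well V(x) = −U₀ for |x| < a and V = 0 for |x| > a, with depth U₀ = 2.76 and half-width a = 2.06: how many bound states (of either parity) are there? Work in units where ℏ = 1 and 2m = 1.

N = 3

The dimensionless depth is z₀ = a√(2mU₀)/ℏ = 2.06 × √(2.760) = 3.422.
A new bound state (alternating even/odd) appears each time z₀ passes a multiple of π/2, so N = ⌊2z₀/π⌋ + 1 = ⌊2.179⌋ + 1 = 3.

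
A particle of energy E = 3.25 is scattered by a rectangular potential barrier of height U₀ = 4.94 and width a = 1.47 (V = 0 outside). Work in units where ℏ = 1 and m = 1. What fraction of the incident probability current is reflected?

R = 0.984

Since E < U₀ the interior solution is evanescent with decay constant κ = √(2m(U₀ − E))/ℏ = 1.838.
κa = 2.703, sinh(κa) = 7.425.
Matching ψ, ψ′ at both faces gives T = [1 + U₀² sinh²(κa) / (4E(U₀ − E))]⁻¹ = 1/62.24 = 0.0161.
R = 1 − T = 0.984.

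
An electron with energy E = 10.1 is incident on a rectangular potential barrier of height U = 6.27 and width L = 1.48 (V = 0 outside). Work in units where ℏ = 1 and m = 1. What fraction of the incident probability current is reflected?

R = 0.145

E > U: inside the barrier k₂ = √(2m(E − U))/ℏ = 2.768, k₂L = 4.096.
Matching at both interfaces gives T⁻¹ = 1 + U² sin²(k₂L) / [4E(E − U)] = 1.169, hence T = 0.855.
R = 1 − T = 0.145.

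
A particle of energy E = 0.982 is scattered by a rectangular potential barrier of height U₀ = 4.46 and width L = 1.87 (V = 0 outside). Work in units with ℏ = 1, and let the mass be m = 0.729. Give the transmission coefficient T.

Since E < U₀ the interior solution is evanescent with decay constant κ = √(2m(U₀ − E))/ℏ = 2.252.
κL = 4.211, sinh(κL) = 33.70.
The exact tunnelling result is T⁻¹ = 1 + U₀² sinh²(κL) / [4E(U₀ − E)] = 1655, so T = 0.000604.

T = 0.000604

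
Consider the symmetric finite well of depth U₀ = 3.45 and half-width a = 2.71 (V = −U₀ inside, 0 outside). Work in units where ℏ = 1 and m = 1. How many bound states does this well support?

N = 5

The dimensionless depth is z₀ = a√(2mU₀)/ℏ = 2.71 × √(6.900) = 7.119.
A new bound state (alternating even/odd) appears each time z₀ passes a multiple of π/2, so N = ⌊2z₀/π⌋ + 1 = ⌊4.532⌋ + 1 = 5.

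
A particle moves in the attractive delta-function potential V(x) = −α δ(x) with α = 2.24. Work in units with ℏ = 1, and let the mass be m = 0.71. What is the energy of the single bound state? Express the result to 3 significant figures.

The bound state is ψ(x) = √κ e^{−κ|x|}. The derivative jump ψ'(0⁺) − ψ'(0⁻) = −(2mα/ℏ²)ψ(0) fixes κ = mα/ℏ² = 1.590.
Then E = −ℏ²κ²/(2m) = −mα²/(2ℏ²) = -1.781.

E = -1.78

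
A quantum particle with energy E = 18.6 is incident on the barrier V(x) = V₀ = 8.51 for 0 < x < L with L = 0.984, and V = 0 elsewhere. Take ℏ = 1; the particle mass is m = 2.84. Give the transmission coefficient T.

E > V₀: inside the barrier k₂ = √(2m(E − V₀))/ℏ = 7.570, k₂L = 7.449.
T = [1 + V₀² sin²(k₂L) / (4E(E − V₀))]⁻¹ = 1/1.082 = 0.925.

T = 0.925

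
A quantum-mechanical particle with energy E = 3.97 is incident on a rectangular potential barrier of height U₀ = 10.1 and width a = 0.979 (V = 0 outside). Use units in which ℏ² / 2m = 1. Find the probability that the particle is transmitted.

Since E < U₀ the interior solution is evanescent with decay constant κ = √(2m(U₀ − E))/ℏ = 2.476.
κa = 2.424, sinh(κa) = 5.601.
The exact tunnelling result is T⁻¹ = 1 + U₀² sinh²(κa) / [4E(U₀ − E)] = 33.87, so T = 0.0295.

T = 0.0295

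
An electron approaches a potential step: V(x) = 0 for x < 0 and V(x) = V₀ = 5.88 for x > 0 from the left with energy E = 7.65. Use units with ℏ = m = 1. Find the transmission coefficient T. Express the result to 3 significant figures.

T = 0.877

On each side the TISE gives plane waves with k = √(2m(E − V))/ℏ: k₁ = √(2·1·7.65) = 3.912, k₂ = √(2·1·1.77) = 1.881.
Continuity of ψ and ψ′ at the step yields the reflection amplitude r = (k₁ − k₂)/(k₁ + k₂) = 0.3504; thus R = |r|² = 0.1228, T = 0.8772.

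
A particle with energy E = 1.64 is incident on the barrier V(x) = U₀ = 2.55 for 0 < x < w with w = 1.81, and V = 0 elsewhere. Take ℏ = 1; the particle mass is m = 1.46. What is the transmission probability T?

T = 0.0100

Since E < U₀ the interior solution is evanescent with decay constant κ = √(2m(U₀ − E))/ℏ = 1.630.
κw = 2.950, sinh(κw) = 9.531.
The exact tunnelling result is T⁻¹ = 1 + U₀² sinh²(κw) / [4E(U₀ − E)] = 99.95, so T = 0.0100.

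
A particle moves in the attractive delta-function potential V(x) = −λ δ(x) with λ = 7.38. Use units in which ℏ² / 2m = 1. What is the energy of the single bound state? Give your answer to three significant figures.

For x ≠ 0 the bound state is ψ ∝ e^{−κ|x|}; integrating the TISE across the delta gives the cusp condition 2κ = 2mλ/ℏ², so κ = 3.690.
Then E = −ℏ²κ²/(2m) = −mλ²/(2ℏ²) = -13.62.

E = -13.6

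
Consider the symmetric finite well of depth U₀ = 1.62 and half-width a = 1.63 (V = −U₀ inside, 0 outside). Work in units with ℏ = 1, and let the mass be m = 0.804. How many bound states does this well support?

Define the well-strength parameter z₀ = (a/ℏ)√(2mU₀) = 1.63 × √(2·0.804·1.62) = 2.631.
The even/odd transcendental equations gain one root per π/2 in z₀, giving N = 1 + ⌊2z₀/π⌋ = 1 + ⌊1.675⌋ = 2.

N = 2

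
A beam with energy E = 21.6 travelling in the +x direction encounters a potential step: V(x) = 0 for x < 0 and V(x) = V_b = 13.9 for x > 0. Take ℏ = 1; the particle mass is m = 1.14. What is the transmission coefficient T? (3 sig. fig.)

The wavenumbers are k₁ = √(2mE)/ℏ = 7.018 on the left and k₂ = √(2m(E − V_b))/ℏ = 4.190 on the right.
Continuity of ψ and ψ′ at the step yields the reflection amplitude r = (k₁ − k₂)/(k₁ + k₂) = 0.2523; thus R = |r|² = 0.06366, T = 0.9363.

T = 0.936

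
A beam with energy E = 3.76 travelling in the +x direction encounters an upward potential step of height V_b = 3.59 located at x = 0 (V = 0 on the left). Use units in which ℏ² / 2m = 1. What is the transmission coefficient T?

The wavenumbers are k₁ = √(2mE)/ℏ = 1.939 on the left and k₂ = √(2m(E − V_b))/ℏ = 0.4123 on the right.
Continuity of ψ and ψ′ at the step yields the reflection amplitude r = (k₁ − k₂)/(k₁ + k₂) = 0.6493; thus R = |r|² = 0.4216, T = 0.5784.

T = 0.578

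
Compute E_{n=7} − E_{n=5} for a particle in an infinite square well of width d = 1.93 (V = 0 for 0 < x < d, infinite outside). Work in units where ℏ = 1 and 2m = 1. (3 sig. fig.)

ΔE = 63.6

E_n = n²π²ℏ²/(2md²), so ΔE = (7² − 5²) π²ℏ²/(2md²).
ΔE = 24 × π² / (2 × 0.5 × 1.93²) = 63.59.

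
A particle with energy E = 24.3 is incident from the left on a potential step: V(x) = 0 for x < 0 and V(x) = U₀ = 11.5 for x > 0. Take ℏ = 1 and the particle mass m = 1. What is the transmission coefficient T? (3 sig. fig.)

The wavenumbers are k₁ = √(2mE)/ℏ = 6.971 on the left and k₂ = √(2m(E − U₀))/ℏ = 5.060 on the right.
Continuity of ψ and ψ′ at the step yields the reflection amplitude r = (k₁ − k₂)/(k₁ + k₂) = 0.1589; thus R = |r|² = 0.02525, T = 0.9748.

T = 0.975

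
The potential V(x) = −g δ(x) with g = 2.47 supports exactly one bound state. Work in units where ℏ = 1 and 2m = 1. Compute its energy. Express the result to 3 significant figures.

For x ≠ 0 the bound state is ψ ∝ e^{−κ|x|}; integrating the TISE across the delta gives the cusp condition 2κ = 2mg/ℏ², so κ = 1.235.
Then E = −ℏ²κ²/(2m) = −mg²/(2ℏ²) = -1.525.

E = -1.53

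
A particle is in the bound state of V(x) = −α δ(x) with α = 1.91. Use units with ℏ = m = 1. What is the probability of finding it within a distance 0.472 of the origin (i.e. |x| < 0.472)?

The normalised bound state is ψ = √κ e^{−κ|x|} with κ = mα/ℏ² = 1.910.
P(|x| < d) = ∫_{−d}^{d} κ e^{−2κ|x|} dx = 1 − e^{−2κd} = 1 − e^{−1.803} = 0.8352.

P = 0.835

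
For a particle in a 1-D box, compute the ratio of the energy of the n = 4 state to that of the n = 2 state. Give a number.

4

E_n = n²π²ℏ²/(2mL²) so the ratio is n₂²/n₁² = 16/4 = 4.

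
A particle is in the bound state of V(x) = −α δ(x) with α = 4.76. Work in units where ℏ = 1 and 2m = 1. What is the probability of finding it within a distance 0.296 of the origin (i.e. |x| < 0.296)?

The normalised bound state is ψ = √κ e^{−κ|x|} with κ = mα/ℏ² = 2.380.
P(|x| < d) = ∫_{−d}^{d} κ e^{−2κ|x|} dx = 1 − e^{−2κd} = 1 − e^{−1.409} = 0.7556.

P = 0.756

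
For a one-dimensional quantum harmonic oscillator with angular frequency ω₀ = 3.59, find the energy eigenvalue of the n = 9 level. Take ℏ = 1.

The oscillator eigenvalues are E_n = ℏω₀(n + ½), so E_9 = 3.59 × 9.5 = 34.11.

E = 34.1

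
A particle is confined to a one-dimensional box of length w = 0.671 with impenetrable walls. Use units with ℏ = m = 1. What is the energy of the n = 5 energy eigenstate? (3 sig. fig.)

E = 274

The infinite-well eigenfunctions ψ_n = √(2/w) sin(nπx/w) vanish at both walls, giving E_n = n²π²ℏ²/(2mw²).
E_5 = 5² × π² / (2 × 1 × 0.671²) = 274.0.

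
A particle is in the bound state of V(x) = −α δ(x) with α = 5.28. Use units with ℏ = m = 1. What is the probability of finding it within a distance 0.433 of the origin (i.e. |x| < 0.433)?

P = 0.990

The normalised bound state is ψ = √κ e^{−κ|x|} with κ = mα/ℏ² = 5.280.
P(|x| < d) = ∫_{−d}^{d} κ e^{−2κ|x|} dx = 1 − e^{−2κd} = 1 − e^{−4.572} = 0.9897.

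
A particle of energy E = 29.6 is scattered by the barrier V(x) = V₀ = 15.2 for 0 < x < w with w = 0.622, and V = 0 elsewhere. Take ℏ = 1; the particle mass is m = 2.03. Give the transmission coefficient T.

T = 0.881

Above the barrier the interior wavenumber is k₂ = √(2m(E − V₀))/ℏ = 7.646, giving phase k₂w = 4.756.
T = [1 + V₀² sin²(k₂w) / (4E(E − V₀))]⁻¹ = 1/1.135 = 0.881.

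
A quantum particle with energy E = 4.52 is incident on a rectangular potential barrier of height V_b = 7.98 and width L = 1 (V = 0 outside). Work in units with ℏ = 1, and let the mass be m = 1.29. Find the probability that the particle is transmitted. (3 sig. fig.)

T = 0.00993

Since E < V_b the interior solution is evanescent with decay constant κ = √(2m(V_b − E))/ℏ = 2.988.
κL = 2.988, sinh(κL) = 9.896.
The exact tunnelling result is T⁻¹ = 1 + V_b² sinh²(κL) / [4E(V_b − E)] = 100.7, so T = 0.00993.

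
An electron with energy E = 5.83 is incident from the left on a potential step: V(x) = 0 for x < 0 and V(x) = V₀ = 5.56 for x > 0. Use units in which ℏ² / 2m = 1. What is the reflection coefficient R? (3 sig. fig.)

On each side the TISE gives plane waves with k = √(2m(E − V))/ℏ: k₁ = √(2·½·5.83) = 2.415, k₂ = √(2·½·0.27) = 0.5196.
Continuity of ψ and ψ′ at the step yields the reflection amplitude r = (k₁ − k₂)/(k₁ + k₂) = 0.6458; thus R = |r|² = 0.4171, T = 0.5829.

R = 0.417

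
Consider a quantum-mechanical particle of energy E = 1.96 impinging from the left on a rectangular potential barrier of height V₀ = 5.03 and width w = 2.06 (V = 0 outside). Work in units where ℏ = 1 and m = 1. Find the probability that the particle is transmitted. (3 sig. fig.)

Since E < V₀ the interior solution is evanescent with decay constant κ = √(2m(V₀ − E))/ℏ = 2.478.
κw = 5.104, sinh(κw) = 82.38.
Matching ψ, ψ′ at both faces gives T = [1 + V₀² sinh²(κw) / (4E(V₀ − E))]⁻¹ = 1/7134 = 0.000140.

T = 0.000140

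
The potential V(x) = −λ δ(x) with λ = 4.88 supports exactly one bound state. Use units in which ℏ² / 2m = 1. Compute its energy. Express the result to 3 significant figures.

E = -5.95

The bound state is ψ(x) = √κ e^{−κ|x|}. The derivative jump ψ'(0⁺) − ψ'(0⁻) = −(2mλ/ℏ²)ψ(0) fixes κ = mλ/ℏ² = 2.440.
Then E = −ℏ²κ²/(2m) = −mλ²/(2ℏ²) = -5.954.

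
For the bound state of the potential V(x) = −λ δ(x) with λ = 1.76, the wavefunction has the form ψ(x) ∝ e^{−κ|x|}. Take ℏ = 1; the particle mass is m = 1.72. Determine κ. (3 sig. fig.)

Integrating the TISE across x = 0 gives the cusp condition ψ'(0⁺) − ψ'(0⁻) = −(2mλ/ℏ²)ψ(0).
With ψ ∝ e^{−κ|x|} this yields −2κ = −2mλ/ℏ², so κ = mλ/ℏ² = 3.027.

κ = 3.03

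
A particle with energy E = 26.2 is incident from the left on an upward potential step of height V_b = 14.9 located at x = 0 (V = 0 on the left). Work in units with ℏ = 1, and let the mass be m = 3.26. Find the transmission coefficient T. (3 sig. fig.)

T = 0.957

On each side the TISE gives plane waves with k = √(2m(E − V))/ℏ: k₁ = √(2·3.26·26.2) = 13.07, k₂ = √(2·3.26·11.3) = 8.583.
Matching ψ and ψ′ at x = 0 gives r = (k₁ − k₂)/(k₁ + k₂), so R = r² = 0.04293 and T = 1 − R = 0.9571.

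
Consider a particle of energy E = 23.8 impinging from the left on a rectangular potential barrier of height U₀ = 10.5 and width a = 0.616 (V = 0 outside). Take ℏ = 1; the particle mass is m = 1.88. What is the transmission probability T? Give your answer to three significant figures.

E > U₀: inside the barrier k₂ = √(2m(E − U₀))/ℏ = 7.072, k₂a = 4.356.
Matching at both interfaces gives T⁻¹ = 1 + U₀² sin²(k₂a) / [4E(E − U₀)] = 1.076, hence T = 0.929.

T = 0.929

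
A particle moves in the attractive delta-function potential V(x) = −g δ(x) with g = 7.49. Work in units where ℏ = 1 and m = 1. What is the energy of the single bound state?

E = -28.1

The bound state is ψ(x) = √κ e^{−κ|x|}. The derivative jump ψ'(0⁺) − ψ'(0⁻) = −(2mg/ℏ²)ψ(0) fixes κ = mg/ℏ² = 7.490.
Then E = −ℏ²κ²/(2m) = −mg²/(2ℏ²) = -28.05.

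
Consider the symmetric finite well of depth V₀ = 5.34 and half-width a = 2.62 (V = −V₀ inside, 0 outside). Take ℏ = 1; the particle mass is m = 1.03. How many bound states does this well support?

Define the well-strength parameter z₀ = (a/ℏ)√(2mV₀) = 2.62 × √(2·1.03·5.34) = 8.690.
The even/odd transcendental equations gain one root per π/2 in z₀, giving N = 1 + ⌊2z₀/π⌋ = 1 + ⌊5.532⌋ = 6.

N = 6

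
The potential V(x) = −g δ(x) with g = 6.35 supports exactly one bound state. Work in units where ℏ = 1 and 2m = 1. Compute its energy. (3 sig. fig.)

E = -10.1

The bound state is ψ(x) = √κ e^{−κ|x|}. The derivative jump ψ'(0⁺) − ψ'(0⁻) = −(2mg/ℏ²)ψ(0) fixes κ = mg/ℏ² = 3.175.
Then E = −ℏ²κ²/(2m) = −mg²/(2ℏ²) = -10.08.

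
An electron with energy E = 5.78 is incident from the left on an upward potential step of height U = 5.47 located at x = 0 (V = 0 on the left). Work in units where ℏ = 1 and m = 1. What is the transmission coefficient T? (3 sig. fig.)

T = 0.611

The wavenumbers are k₁ = √(2mE)/ℏ = 3.400 on the left and k₂ = √(2m(E − U))/ℏ = 0.7874 on the right.
Continuity of ψ and ψ′ at the step yields the reflection amplitude r = (k₁ − k₂)/(k₁ + k₂) = 0.6239; thus R = |r|² = 0.3893, T = 0.6107.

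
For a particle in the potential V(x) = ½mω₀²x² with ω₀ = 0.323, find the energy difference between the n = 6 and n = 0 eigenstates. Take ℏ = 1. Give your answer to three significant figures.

E_n = ℏω₀(n + ½), so ΔE = (6 − 0) ℏω₀ = 6 × 0.323 = 1.938.

ΔE = 1.94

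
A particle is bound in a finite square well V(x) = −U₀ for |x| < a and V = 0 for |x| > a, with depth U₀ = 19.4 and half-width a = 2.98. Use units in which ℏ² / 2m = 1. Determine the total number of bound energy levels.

N = 9

The dimensionless depth is z₀ = a√(2mU₀)/ℏ = 2.98 × √(19.40) = 13.13.
A new bound state (alternating even/odd) appears each time z₀ passes a multiple of π/2, so N = ⌊2z₀/π⌋ + 1 = ⌊8.356⌋ + 1 = 9.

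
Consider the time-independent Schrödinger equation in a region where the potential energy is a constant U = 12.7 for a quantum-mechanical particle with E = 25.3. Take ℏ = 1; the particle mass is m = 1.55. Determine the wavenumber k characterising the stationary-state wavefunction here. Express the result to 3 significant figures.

With E > U the solution is oscillatory, ψ ∝ e^{±ikx} with k = √(2m(E − U))/ℏ.
k = √(2 × 1.55 × 12.6) = 6.250.

k = 6.25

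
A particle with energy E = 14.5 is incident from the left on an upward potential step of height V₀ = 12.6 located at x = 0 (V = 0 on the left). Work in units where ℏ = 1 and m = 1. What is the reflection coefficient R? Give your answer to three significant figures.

R = 0.219

On each side the TISE gives plane waves with k = √(2m(E − V))/ℏ: k₁ = √(2·1·14.5) = 5.385, k₂ = √(2·1·1.9) = 1.949.
Continuity of ψ and ψ′ at the step yields the reflection amplitude r = (k₁ − k₂)/(k₁ + k₂) = 0.4684; thus R = |r|² = 0.2194, T = 0.7806.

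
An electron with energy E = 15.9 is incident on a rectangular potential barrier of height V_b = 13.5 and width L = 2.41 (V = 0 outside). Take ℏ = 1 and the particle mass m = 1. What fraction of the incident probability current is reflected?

R = 0.459

E > V_b: inside the barrier k₂ = √(2m(E − V_b))/ℏ = 2.191, k₂L = 5.280.
Matching at both interfaces gives T⁻¹ = 1 + V_b² sin²(k₂L) / [4E(E − V_b)] = 1.849, hence T = 0.541.
R = 1 − T = 0.459.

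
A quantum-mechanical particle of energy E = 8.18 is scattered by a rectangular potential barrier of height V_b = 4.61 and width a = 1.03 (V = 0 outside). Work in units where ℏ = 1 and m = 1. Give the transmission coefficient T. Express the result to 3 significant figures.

T = 0.974

Above the barrier the interior wavenumber is k₂ = √(2m(E − V_b))/ℏ = 2.672, giving phase k₂a = 2.752.
Matching at both interfaces gives T⁻¹ = 1 + V_b² sin²(k₂a) / [4E(E − V_b)] = 1.026, hence T = 0.974.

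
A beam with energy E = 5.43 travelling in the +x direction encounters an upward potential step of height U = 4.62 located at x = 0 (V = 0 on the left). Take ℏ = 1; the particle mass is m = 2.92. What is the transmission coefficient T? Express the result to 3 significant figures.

T = 0.804

On each side the TISE gives plane waves with k = √(2m(E − V))/ℏ: k₁ = √(2·2.92·5.43) = 5.631, k₂ = √(2·2.92·0.81) = 2.175.
Continuity of ψ and ψ′ at the step yields the reflection amplitude r = (k₁ − k₂)/(k₁ + k₂) = 0.4428; thus R = |r|² = 0.1960, T = 0.8040.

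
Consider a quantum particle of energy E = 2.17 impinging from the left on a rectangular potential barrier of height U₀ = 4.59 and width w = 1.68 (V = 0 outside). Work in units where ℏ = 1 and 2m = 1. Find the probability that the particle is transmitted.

T = 0.0212

E < U₀: inside the barrier ψ ∝ e^{±κx} with κ = √(2m(U₀ − E))/ℏ = 1.556.
κw = 2.613, sinh(κw) = 6.786.
Matching ψ, ψ′ at both faces gives T = [1 + U₀² sinh²(κw) / (4E(U₀ − E))]⁻¹ = 1/47.19 = 0.0212.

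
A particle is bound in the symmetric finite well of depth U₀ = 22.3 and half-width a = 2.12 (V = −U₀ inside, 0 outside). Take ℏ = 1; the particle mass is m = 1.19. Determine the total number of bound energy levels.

N = 10

The dimensionless depth is z₀ = a√(2mU₀)/ℏ = 2.12 × √(53.07) = 15.44.
The even/odd transcendental equations gain one root per π/2 in z₀, giving N = 1 + ⌊2z₀/π⌋ = 1 + ⌊9.832⌋ = 10.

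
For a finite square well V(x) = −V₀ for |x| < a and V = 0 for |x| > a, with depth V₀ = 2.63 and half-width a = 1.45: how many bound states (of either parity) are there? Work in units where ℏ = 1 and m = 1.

N = 3

The dimensionless depth is z₀ = a√(2mV₀)/ℏ = 1.45 × √(5.260) = 3.326.
The even/odd transcendental equations gain one root per π/2 in z₀, giving N = 1 + ⌊2z₀/π⌋ = 1 + ⌊2.117⌋ = 3.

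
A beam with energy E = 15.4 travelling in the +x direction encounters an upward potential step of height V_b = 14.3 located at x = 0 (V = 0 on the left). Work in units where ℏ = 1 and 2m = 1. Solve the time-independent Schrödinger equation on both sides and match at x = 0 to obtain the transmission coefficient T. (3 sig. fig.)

T = 0.666

On each side the TISE gives plane waves with k = √(2m(E − V))/ℏ: k₁ = √(2·½·15.4) = 3.924, k₂ = √(2·½·1.1) = 1.049.
Matching ψ and ψ′ at x = 0 gives r = (k₁ − k₂)/(k₁ + k₂), so R = r² = 0.3343 and T = 1 − R = 0.6657.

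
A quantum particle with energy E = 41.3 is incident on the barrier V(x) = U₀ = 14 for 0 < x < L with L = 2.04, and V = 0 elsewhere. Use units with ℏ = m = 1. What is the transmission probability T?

Above the barrier the interior wavenumber is k₂ = √(2m(E − U₀))/ℏ = 7.389, giving phase k₂L = 15.07.
Matching at both interfaces gives T⁻¹ = 1 + U₀² sin²(k₂L) / [4E(E − U₀)] = 1.015, hence T = 0.985.

T = 0.985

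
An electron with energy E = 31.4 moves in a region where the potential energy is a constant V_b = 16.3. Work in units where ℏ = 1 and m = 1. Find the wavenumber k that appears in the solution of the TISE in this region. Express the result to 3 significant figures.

k = 5.50

With E > V_b the solution is oscillatory, ψ ∝ e^{±ikx} with k = √(2m(E − V_b))/ℏ.
k = √(2 × 1 × 15.1) = 5.495.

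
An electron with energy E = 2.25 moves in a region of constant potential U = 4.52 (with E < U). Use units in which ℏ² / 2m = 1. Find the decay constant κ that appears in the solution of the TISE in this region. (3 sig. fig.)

Since E < U the TISE in this region is ψ'' = κ²ψ with κ = √(2m(U − E))/ℏ.
κ = √(2 × 0.5 × 2.27) = 1.507.

κ = 1.51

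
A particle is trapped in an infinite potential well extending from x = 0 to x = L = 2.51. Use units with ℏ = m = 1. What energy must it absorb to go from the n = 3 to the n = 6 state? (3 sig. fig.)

E_n = n²π²ℏ²/(2mL²), so ΔE = (6² − 3²) π²ℏ²/(2mL²).
ΔE = 27 × π² / (2 × 1 × 2.51²) = 21.15.

ΔE = 21.1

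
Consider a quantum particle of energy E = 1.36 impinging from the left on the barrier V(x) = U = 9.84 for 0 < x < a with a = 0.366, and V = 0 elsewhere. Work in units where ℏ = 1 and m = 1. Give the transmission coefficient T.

T = 0.0937

Since E < U the interior solution is evanescent with decay constant κ = √(2m(U − E))/ℏ = 4.118.
κa = 1.507, sinh(κa) = 2.146.
The exact tunnelling result is T⁻¹ = 1 + U² sinh²(κa) / [4E(U − E)] = 10.67, so T = 0.0937.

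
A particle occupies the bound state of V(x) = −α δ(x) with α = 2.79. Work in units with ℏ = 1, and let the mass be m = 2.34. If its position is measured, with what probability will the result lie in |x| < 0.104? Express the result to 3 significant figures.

The normalised bound state is ψ = √κ e^{−κ|x|} with κ = mα/ℏ² = 6.529.
P(|x| < d) = ∫_{−d}^{d} κ e^{−2κ|x|} dx = 1 − e^{−2κd} = 1 − e^{−1.358} = 0.7428.

P = 0.743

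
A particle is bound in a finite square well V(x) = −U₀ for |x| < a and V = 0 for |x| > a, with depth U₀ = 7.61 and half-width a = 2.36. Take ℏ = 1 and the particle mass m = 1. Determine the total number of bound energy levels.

N = 6

The dimensionless depth is z₀ = a√(2mU₀)/ℏ = 2.36 × √(15.22) = 9.207.
The even/odd transcendental equations gain one root per π/2 in z₀, giving N = 1 + ⌊2z₀/π⌋ = 1 + ⌊5.861⌋ = 6.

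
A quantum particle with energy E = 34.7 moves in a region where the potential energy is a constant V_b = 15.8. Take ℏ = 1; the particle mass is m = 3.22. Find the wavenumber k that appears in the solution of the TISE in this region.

k = 11.0

With E > V_b the solution is oscillatory, ψ ∝ e^{±ikx} with k = √(2m(E − V_b))/ℏ.
k = √(2 × 3.22 × 18.9) = 11.03.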